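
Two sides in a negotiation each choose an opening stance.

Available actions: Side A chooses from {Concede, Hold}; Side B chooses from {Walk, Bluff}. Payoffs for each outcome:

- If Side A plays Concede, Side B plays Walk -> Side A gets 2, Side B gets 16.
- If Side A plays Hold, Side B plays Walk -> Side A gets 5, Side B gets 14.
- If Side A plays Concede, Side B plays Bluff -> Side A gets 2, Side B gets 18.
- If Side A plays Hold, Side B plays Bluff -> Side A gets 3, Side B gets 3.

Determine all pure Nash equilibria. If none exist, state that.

Side A against Walk: payoffs 2, 5 → best response Hold.
Side A against Bluff: payoffs 2, 3 → best response Hold.
Side B against Concede: payoffs 16, 18 → best response Bluff.
Side B against Hold: payoffs 14, 3 → best response Walk.
Mutual best responses: (Hold, Walk).

(Hold, Walk)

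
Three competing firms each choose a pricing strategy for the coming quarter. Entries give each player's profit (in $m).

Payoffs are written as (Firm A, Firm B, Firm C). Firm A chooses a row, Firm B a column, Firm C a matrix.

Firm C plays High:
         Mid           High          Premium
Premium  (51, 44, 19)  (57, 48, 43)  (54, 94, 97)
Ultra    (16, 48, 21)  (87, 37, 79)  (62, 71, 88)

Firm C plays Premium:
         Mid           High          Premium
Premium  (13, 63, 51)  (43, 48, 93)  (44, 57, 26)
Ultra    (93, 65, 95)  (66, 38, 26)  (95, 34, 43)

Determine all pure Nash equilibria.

The pure Nash equilibria are (Ultra, Mid, Premium), (Ultra, Premium, High).

For each strategy profile, look for a profitable unilateral deviation.
(Premium, Mid, High): Firm B can switch to High (44 → 48). Not NE.
(Premium, Mid, Premium): Firm A can switch to Ultra (13 → 93). Not NE.
(Premium, High, High): Firm A can switch to Ultra (57 → 87). Not NE.
(Premium, High, Premium): Firm A can switch to Ultra (43 → 66). Not NE.
(Premium, Premium, High): Firm A can switch to Ultra (54 → 62). Not NE.
(Premium, Premium, Premium): Firm A can switch to Ultra (44 → 95). Not NE.
(Ultra, Mid, Premium): Firm A gets 93, best alternative 13; Firm B gets 65, best alternative 38; Firm C gets 95, best alternative 21. No profitable deviation — NE.
(Ultra, Premium, High): Firm A gets 62, best alternative 54; Firm B gets 71, best alternative 48; Firm C gets 88, best alternative 43. No profitable deviation — NE.
(The remaining 4 profiles each have a profitable deviation by the same check.)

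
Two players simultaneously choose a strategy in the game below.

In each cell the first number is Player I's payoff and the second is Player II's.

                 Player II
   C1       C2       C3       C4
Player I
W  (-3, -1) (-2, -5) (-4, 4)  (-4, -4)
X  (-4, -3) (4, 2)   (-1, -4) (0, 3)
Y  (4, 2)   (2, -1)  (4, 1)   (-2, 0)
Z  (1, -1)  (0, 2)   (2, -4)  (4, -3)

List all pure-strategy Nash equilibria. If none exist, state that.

Check each profile: it is a Nash equilibrium iff no player can strictly gain by switching unilaterally.
(W, C1): Player I can switch to Y (-3 → 4). Not NE.
(W, C2): Player I can switch to X (-2 → 4). Not NE.
(W, C3): Player I can switch to X (-4 → -1). Not NE.
(W, C4): Player I can switch to X (-4 → 0). Not NE.
(X, C1): Player I can switch to W (-4 → -3). Not NE.
(X, C2): Player II can switch to C4 (2 → 3). Not NE.
(X, C3): Player I can switch to Y (-1 → 4). Not NE.
(X, C4): Player I can switch to Z (0 → 4). Not NE.
(Y, C1): Player I gets 4, best alternative 1; Player II gets 2, best alternative 1. No profitable deviation — NE.
(The remaining 7 profiles each have a profitable deviation by the same check.)

(Y, C1)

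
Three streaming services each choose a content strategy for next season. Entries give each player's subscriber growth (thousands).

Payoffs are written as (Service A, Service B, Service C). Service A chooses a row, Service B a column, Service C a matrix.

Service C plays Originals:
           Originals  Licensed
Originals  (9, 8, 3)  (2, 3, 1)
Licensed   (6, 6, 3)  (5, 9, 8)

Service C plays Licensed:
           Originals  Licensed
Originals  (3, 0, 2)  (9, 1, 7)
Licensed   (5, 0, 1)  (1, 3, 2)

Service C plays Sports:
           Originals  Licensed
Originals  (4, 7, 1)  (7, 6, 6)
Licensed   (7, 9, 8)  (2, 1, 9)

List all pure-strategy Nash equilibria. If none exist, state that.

(Originals, Originals, Originals): Service A gets 9, best alternative 6; Service B gets 8, best alternative 3; Service C gets 3, best alternative 2. No profitable deviation — NE.
(Originals, Originals, Licensed): Service A can switch to Licensed (3 → 5). Not NE.
(Originals, Originals, Sports): Service A can switch to Licensed (4 → 7). Not NE.
(Originals, Licensed, Originals): Service A can switch to Licensed (2 → 5). Not NE.
(Originals, Licensed, Licensed): Service A gets 9, best alternative 1; Service B gets 1, best alternative 0; Service C gets 7, best alternative 6. No profitable deviation — NE.
(Originals, Licensed, Sports): Service B can switch to Originals (6 → 7). Not NE.
(Licensed, Originals, Originals): Service A can switch to Originals (6 → 9). Not NE.
(Licensed, Originals, Licensed): Service B can switch to Licensed (0 → 3). Not NE.
(Licensed, Originals, Sports): Service A gets 7, best alternative 4; Service B gets 9, best alternative 1; Service C gets 8, best alternative 3. No profitable deviation — NE.
(Licensed, Licensed, Originals): Service C can switch to Sports (8 → 9). Not NE.
(Licensed, Licensed, Licensed): Service A can switch to Originals (1 → 9). Not NE.
(Licensed, Licensed, Sports): Service A can switch to Originals (2 → 7). Not NE.

Pure-strategy Nash equilibria: (Originals, Originals, Originals) and (Originals, Licensed, Licensed) and (Licensed, Originals, Sports)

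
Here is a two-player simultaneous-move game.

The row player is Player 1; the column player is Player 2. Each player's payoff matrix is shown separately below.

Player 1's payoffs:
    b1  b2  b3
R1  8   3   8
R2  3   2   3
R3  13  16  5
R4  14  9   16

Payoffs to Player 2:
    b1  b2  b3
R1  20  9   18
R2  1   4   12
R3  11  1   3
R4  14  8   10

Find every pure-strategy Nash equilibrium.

(R1, b1): Player 1 can switch to R3 (8 → 13). Not NE.
(R1, b2): Player 1 can switch to R3 (3 → 16). Not NE.
(R1, b3): Player 1 can switch to R4 (8 → 16). Not NE.
(R2, b1): Player 1 can switch to R1 (3 → 8). Not NE.
(R2, b2): Player 1 can switch to R1 (2 → 3). Not NE.
(R2, b3): Player 1 can switch to R1 (3 → 8). Not NE.
(R3, b1): Player 1 can switch to R4 (13 → 14). Not NE.
(R3, b2): Player 2 can switch to b1 (1 → 11). Not NE.
(R3, b3): Player 1 can switch to R1 (5 → 8). Not NE.
(R4, b1): Player 1 gets 14, best alternative 13; Player 2 gets 14, best alternative 10. No profitable deviation — NE.
(R4, b2): Player 1 can switch to R3 (9 → 16). Not NE.
(R4, b3): Player 2 can switch to b1 (10 → 14). Not NE.

(R4, b1)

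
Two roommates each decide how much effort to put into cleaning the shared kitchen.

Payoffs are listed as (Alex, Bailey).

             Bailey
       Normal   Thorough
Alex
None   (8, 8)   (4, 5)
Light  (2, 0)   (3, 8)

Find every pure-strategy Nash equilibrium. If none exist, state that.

Pure NE: (None, Normal)

Mark each player's best response to every combination of opponents' strategies; a profile where every player is best-responding is a pure Nash equilibrium.
Alex against Normal: payoffs 8, 2 → best response None.
Alex against Thorough: payoffs 4, 3 → best response None.
Bailey against None: payoffs 8, 5 → best response Normal.
Bailey against Light: payoffs 0, 8 → best response Thorough.
Mutual best responses: (None, Normal).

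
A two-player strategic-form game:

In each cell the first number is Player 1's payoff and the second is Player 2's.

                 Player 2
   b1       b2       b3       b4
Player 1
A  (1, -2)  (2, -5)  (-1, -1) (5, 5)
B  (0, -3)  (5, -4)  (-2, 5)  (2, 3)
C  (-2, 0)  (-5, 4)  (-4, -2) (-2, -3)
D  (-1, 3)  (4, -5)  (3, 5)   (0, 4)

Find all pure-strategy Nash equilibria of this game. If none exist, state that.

The pure Nash equilibria are (A, b4); (D, b3).

Player 1 against b1: payoffs 1, 0, -2, -1 → best response A.
Player 1 against b2: payoffs 2, 5, -5, 4 → best response B.
Player 1 against b3: payoffs -1, -2, -4, 3 → best response D.
Player 1 against b4: payoffs 5, 2, -2, 0 → best response A.
Player 2 against A: payoffs -2, -5, -1, 5 → best response b4.
Player 2 against B: payoffs -3, -4, 5, 3 → best response b3.
Player 2 against C: payoffs 0, 4, -2, -3 → best response b2.
Player 2 against D: payoffs 3, -5, 5, 4 → best response b3.
Mutual best responses: (A, b4); (D, b3).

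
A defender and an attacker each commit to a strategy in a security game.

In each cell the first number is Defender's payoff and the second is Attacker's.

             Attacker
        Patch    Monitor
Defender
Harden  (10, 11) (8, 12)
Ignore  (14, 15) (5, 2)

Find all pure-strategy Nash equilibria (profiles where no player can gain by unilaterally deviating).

The pure Nash equilibria are (Harden, Monitor); (Ignore, Patch).

(Harden, Patch): Defender can switch to Ignore (10 → 14). Not NE.
(Harden, Monitor): Defender gets 8, best alternative 5; Attacker gets 12, best alternative 11. No profitable deviation — NE.
(Ignore, Patch): Defender gets 14, best alternative 10; Attacker gets 15, best alternative 2. No profitable deviation — NE.
(Ignore, Monitor): Defender can switch to Harden (5 → 8). Not NE.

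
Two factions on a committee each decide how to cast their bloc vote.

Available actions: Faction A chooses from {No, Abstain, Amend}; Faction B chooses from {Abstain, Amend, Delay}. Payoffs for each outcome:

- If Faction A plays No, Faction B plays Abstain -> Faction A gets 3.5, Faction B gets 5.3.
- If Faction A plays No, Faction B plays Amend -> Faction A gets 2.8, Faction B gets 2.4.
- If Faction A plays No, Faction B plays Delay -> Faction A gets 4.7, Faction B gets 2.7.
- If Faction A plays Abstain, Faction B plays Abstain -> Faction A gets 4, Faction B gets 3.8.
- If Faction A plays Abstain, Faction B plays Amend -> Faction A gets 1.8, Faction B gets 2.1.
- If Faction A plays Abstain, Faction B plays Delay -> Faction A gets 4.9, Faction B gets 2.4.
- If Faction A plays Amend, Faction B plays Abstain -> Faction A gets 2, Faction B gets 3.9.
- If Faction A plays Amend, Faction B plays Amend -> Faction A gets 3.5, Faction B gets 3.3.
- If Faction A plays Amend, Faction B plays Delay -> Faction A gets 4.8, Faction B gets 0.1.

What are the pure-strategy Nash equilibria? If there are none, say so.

The unique pure-strategy Nash equilibrium is (Abstain, Abstain).

(No, Abstain): Faction A can switch to Abstain (3.5 → 4). Not NE.
(No, Amend): Faction A can switch to Amend (2.8 → 3.5). Not NE.
(No, Delay): Faction A can switch to Abstain (4.7 → 4.9). Not NE.
(Abstain, Abstain): Faction A gets 4, best alternative 3.5; Faction B gets 3.8, best alternative 2.4. No profitable deviation — NE.
(Abstain, Amend): Faction A can switch to No (1.8 → 2.8). Not NE.
(Abstain, Delay): Faction B can switch to Abstain (2.4 → 3.8). Not NE.
(Amend, Abstain): Faction A can switch to No (2 → 3.5). Not NE.
(Amend, Amend): Faction B can switch to Abstain (3.3 → 3.9). Not NE.
(Amend, Delay): Faction A can switch to Abstain (4.8 → 4.9). Not NE.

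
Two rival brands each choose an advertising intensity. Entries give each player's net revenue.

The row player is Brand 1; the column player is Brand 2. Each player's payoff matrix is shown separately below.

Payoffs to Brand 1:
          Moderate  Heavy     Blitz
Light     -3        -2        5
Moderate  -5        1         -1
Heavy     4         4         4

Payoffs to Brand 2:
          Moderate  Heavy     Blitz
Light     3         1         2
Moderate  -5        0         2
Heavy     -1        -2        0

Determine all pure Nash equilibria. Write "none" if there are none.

Brand 1 against Moderate: payoffs -3, -5, 4 → best response Heavy.
Brand 1 against Heavy: payoffs -2, 1, 4 → best response Heavy.
Brand 1 against Blitz: payoffs 5, -1, 4 → best response Light.
Brand 2 against Light: payoffs 3, 1, 2 → best response Moderate.
Brand 2 against Moderate: payoffs -5, 0, 2 → best response Blitz.
Brand 2 against Heavy: payoffs -1, -2, 0 → best response Blitz.
No profile is a mutual best response for all players.

This game has no pure Nash equilibrium.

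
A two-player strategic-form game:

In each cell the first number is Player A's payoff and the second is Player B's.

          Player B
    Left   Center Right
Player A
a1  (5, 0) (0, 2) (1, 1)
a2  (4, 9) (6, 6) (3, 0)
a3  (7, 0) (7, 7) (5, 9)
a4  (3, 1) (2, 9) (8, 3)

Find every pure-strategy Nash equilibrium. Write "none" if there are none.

Player A against Left: payoffs 5, 4, 7, 3 → best response a3.
Player A against Center: payoffs 0, 6, 7, 2 → best response a3.
Player A against Right: payoffs 1, 3, 5, 8 → best response a4.
Player B against a1: payoffs 0, 2, 1 → best response Center.
Player B against a2: payoffs 9, 6, 0 → best response Left.
Player B against a3: payoffs 0, 7, 9 → best response Right.
Player B against a4: payoffs 1, 9, 3 → best response Center.
No profile is a mutual best response for all players.

There is no pure-strategy Nash equilibrium.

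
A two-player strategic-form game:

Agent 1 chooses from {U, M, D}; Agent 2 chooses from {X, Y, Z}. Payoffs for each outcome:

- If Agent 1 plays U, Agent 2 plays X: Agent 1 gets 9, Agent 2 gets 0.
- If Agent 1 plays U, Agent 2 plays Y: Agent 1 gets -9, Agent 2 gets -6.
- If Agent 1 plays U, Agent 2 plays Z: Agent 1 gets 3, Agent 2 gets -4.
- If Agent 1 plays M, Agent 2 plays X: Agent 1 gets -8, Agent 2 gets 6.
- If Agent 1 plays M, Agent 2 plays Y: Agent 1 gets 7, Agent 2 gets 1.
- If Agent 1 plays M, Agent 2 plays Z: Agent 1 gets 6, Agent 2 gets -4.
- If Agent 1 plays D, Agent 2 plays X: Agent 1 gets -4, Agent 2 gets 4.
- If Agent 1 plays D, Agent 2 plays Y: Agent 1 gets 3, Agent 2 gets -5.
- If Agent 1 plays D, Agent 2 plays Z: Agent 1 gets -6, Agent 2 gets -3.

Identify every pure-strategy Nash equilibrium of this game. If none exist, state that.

(U, X): Agent 1 gets 9, best alternative -4; Agent 2 gets 0, best alternative -4. No profitable deviation — NE.
(U, Y): Agent 1 can switch to M (-9 → 7). Not NE.
(U, Z): Agent 1 can switch to M (3 → 6). Not NE.
(M, X): Agent 1 can switch to U (-8 → 9). Not NE.
(M, Y): Agent 2 can switch to X (1 → 6). Not NE.
(M, Z): Agent 2 can switch to X (-4 → 6). Not NE.
(D, X): Agent 1 can switch to U (-4 → 9). Not NE.
(D, Y): Agent 1 can switch to M (3 → 7). Not NE.
(D, Z): Agent 1 can switch to U (-6 → 3). Not NE.

(U, X)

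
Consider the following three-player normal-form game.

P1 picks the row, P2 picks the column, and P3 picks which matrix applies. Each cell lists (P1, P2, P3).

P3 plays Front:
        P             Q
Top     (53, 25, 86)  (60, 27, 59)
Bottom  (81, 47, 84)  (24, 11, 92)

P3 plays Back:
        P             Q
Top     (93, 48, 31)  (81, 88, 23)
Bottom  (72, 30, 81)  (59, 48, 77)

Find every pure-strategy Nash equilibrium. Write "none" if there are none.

P1 against (P, Front): payoffs 53, 81 → best response Bottom.
P1 against (P, Back): payoffs 93, 72 → best response Top.
P1 against (Q, Front): payoffs 60, 24 → best response Top.
P1 against (Q, Back): payoffs 81, 59 → best response Top.
P2 against (Top, Front): payoffs 25, 27 → best response Q.
P2 against (Top, Back): payoffs 48, 88 → best response Q.
P2 against (Bottom, Front): payoffs 47, 11 → best response P.
P2 against (Bottom, Back): payoffs 30, 48 → best response Q.
P3 against (Top, P): payoffs 86, 31 → best response Front.
P3 against (Top, Q): payoffs 59, 23 → best response Front.
P3 against (Bottom, P): payoffs 84, 81 → best response Front.
P3 against (Bottom, Q): payoffs 92, 77 → best response Front.
Mutual best responses: (Top, Q, Front); (Bottom, P, Front).

Pure-strategy Nash equilibria: (Top, Q, Front); (Bottom, P, Front)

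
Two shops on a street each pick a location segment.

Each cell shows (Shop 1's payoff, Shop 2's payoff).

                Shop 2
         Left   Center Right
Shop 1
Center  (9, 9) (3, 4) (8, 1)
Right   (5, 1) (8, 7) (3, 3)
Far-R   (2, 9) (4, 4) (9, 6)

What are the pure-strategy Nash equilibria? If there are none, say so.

The pure Nash equilibria are (Center, Left) and (Right, Center).

Shop 1 against Left: payoffs 9, 5, 2 → best response Center.
Shop 1 against Center: payoffs 3, 8, 4 → best response Right.
Shop 1 against Right: payoffs 8, 3, 9 → best response Far-R.
Shop 2 against Center: payoffs 9, 4, 1 → best response Left.
Shop 2 against Right: payoffs 1, 7, 3 → best response Center.
Shop 2 against Far-R: payoffs 9, 4, 6 → best response Left.
Mutual best responses: (Center, Left); (Right, Center).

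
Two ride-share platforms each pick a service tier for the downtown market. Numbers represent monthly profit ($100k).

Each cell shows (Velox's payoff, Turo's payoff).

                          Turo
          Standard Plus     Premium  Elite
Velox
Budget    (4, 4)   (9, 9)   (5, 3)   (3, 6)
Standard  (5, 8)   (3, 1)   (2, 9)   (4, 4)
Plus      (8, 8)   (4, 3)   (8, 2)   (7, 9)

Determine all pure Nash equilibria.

Pure-strategy Nash equilibria: (Budget, Plus); (Plus, Elite)

For each player, find the best response to each opponent profile; mutual best responses are the pure NE.
Velox against Standard: payoffs 4, 5, 8 → best response Plus.
Velox against Plus: payoffs 9, 3, 4 → best response Budget.
Velox against Premium: payoffs 5, 2, 8 → best response Plus.
Velox against Elite: payoffs 3, 4, 7 → best response Plus.
Turo against Budget: payoffs 4, 9, 3, 6 → best response Plus.
Turo against Standard: payoffs 8, 1, 9, 4 → best response Premium.
Turo against Plus: payoffs 8, 3, 2, 9 → best response Elite.
Mutual best responses: (Budget, Plus); (Plus, Elite).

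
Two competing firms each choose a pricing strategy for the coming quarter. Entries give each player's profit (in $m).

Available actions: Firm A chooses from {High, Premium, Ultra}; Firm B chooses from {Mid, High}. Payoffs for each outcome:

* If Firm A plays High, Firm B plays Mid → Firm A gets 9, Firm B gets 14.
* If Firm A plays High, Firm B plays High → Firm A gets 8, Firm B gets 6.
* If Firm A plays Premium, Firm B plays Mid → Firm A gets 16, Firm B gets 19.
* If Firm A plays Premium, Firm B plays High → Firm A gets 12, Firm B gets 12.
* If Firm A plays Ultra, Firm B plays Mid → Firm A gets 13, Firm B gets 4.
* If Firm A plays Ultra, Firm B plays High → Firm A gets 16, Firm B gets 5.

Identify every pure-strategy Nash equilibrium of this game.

Check each profile: it is a Nash equilibrium iff no player can strictly gain by switching unilaterally.
(High, Mid): Firm A can switch to Premium (9 → 16). Not NE.
(High, High): Firm A can switch to Premium (8 → 12). Not NE.
(Premium, Mid): Firm A gets 16, best alternative 13; Firm B gets 19, best alternative 12. No profitable deviation — NE.
(Premium, High): Firm A can switch to Ultra (12 → 16). Not NE.
(Ultra, Mid): Firm A can switch to Premium (13 → 16). Not NE.
(Ultra, High): Firm A gets 16, best alternative 12; Firm B gets 5, best alternative 4. No profitable deviation — NE.

Pure-strategy Nash equilibria: (Premium, Mid); (Ultra, High)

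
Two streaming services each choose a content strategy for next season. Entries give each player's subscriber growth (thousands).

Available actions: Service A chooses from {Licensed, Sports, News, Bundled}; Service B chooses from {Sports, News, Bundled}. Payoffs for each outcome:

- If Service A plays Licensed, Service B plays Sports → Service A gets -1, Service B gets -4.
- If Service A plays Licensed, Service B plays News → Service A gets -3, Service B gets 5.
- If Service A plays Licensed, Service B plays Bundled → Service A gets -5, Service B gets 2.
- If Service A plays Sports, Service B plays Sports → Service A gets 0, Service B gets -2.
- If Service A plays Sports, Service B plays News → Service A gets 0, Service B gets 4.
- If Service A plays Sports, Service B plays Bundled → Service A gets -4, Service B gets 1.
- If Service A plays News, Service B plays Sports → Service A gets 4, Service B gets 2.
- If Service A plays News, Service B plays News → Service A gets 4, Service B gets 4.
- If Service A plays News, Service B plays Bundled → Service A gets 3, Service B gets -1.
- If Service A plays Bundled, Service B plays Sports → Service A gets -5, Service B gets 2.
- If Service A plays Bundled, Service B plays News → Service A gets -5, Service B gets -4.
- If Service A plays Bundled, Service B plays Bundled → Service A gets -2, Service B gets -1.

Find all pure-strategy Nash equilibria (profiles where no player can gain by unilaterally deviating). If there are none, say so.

(News, News)

(Licensed, Sports): Service A can switch to Sports (-1 → 0). Not NE.
(Licensed, News): Service A can switch to Sports (-3 → 0). Not NE.
(Licensed, Bundled): Service A can switch to Sports (-5 → -4). Not NE.
(Sports, Sports): Service A can switch to News (0 → 4). Not NE.
(Sports, News): Service A can switch to News (0 → 4). Not NE.
(Sports, Bundled): Service A can switch to News (-4 → 3). Not NE.
(News, Sports): Service B can switch to News (2 → 4). Not NE.
(News, News): Service A gets 4, best alternative 0; Service B gets 4, best alternative 2. No profitable deviation — NE.
(News, Bundled): Service B can switch to Sports (-1 → 2). Not NE.
(Bundled, Sports): Service A can switch to Licensed (-5 → -1). Not NE.
(Bundled, News): Service A can switch to Licensed (-5 → -3). Not NE.
(The remaining 1 profile has a profitable deviation by the same check.)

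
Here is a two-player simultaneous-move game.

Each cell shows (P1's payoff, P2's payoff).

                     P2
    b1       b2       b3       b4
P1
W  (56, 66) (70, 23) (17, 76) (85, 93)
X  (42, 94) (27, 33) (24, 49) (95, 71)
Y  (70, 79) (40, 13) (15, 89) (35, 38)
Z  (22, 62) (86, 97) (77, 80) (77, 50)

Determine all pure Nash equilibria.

(W, b1): P1 can switch to Y (56 → 70). Not NE.
(W, b2): P1 can switch to Z (70 → 86). Not NE.
(W, b3): P1 can switch to X (17 → 24). Not NE.
(W, b4): P1 can switch to X (85 → 95). Not NE.
(X, b1): P1 can switch to W (42 → 56). Not NE.
(X, b2): P1 can switch to W (27 → 70). Not NE.
(Z, b2): P1 gets 86, best alternative 70; P2 gets 97, best alternative 80. No profitable deviation — NE.
(The remaining 9 profiles each have a profitable deviation by the same check.)

Pure NE: (Z, b2)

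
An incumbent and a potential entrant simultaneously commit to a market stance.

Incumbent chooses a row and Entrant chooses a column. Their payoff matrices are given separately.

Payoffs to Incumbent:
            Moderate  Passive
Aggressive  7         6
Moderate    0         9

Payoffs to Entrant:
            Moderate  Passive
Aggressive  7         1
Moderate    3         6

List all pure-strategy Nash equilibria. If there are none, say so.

Pure-strategy Nash equilibria: (Aggressive, Moderate), (Moderate, Passive)

For each player, find the best response to each opponent profile; mutual best responses are the pure NE.
Incumbent against Moderate: payoffs 7, 0 → best response Aggressive.
Incumbent against Passive: payoffs 6, 9 → best response Moderate.
Entrant against Aggressive: payoffs 7, 1 → best response Moderate.
Entrant against Moderate: payoffs 3, 6 → best response Passive.
Mutual best responses: (Aggressive, Moderate); (Moderate, Passive).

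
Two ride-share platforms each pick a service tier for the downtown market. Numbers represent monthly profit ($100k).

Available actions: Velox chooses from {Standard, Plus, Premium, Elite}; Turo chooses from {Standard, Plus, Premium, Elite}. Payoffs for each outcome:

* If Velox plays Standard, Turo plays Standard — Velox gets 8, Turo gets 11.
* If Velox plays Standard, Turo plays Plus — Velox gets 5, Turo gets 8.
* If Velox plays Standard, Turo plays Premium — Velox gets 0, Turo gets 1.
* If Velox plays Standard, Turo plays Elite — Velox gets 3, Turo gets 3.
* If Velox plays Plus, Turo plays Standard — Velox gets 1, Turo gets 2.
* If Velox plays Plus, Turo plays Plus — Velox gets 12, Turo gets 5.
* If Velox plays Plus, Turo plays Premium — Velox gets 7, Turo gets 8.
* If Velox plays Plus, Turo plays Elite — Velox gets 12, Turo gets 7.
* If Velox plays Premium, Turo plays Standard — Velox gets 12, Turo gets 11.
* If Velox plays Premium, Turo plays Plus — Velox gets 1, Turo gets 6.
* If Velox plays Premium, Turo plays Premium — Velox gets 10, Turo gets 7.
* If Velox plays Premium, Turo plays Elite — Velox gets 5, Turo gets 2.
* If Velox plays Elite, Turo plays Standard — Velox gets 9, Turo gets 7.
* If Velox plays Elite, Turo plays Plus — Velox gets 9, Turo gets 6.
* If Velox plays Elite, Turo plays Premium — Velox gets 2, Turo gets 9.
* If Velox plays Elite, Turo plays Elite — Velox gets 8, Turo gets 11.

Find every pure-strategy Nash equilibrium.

(Standard, Standard): Velox can switch to Premium (8 → 12). Not NE.
(Standard, Plus): Velox can switch to Plus (5 → 12). Not NE.
(Standard, Premium): Velox can switch to Plus (0 → 7). Not NE.
(Standard, Elite): Velox can switch to Plus (3 → 12). Not NE.
(Plus, Standard): Velox can switch to Standard (1 → 8). Not NE.
(Plus, Plus): Turo can switch to Premium (5 → 8). Not NE.
(Plus, Premium): Velox can switch to Premium (7 → 10). Not NE.
(Plus, Elite): Turo can switch to Premium (7 → 8). Not NE.
(Premium, Standard): Velox gets 12, best alternative 9; Turo gets 11, best alternative 7. No profitable deviation — NE.
(Premium, Plus): Velox can switch to Standard (1 → 5). Not NE.
(Premium, Premium): Turo can switch to Standard (7 → 11). Not NE.
(Premium, Elite): Velox can switch to Plus (5 → 12). Not NE.
(Elite, Standard): Velox can switch to Premium (9 → 12). Not NE.
(The remaining 3 profiles each have a profitable deviation by the same check.)

Pure NE: (Premium, Standard)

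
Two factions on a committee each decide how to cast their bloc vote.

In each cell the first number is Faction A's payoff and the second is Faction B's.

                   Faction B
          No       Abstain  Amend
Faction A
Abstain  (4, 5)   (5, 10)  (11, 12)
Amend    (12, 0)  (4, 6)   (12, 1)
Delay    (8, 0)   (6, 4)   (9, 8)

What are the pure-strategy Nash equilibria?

This game has no pure Nash equilibrium.

Check each profile: it is a Nash equilibrium iff no player can strictly gain by switching unilaterally.
(Abstain, No): Faction A can switch to Amend (4 → 12). Not NE.
(Abstain, Abstain): Faction A can switch to Delay (5 → 6). Not NE.
(Abstain, Amend): Faction A can switch to Amend (11 → 12). Not NE.
(Amend, No): Faction B can switch to Abstain (0 → 6). Not NE.
(Amend, Abstain): Faction A can switch to Abstain (4 → 5). Not NE.
(Amend, Amend): Faction B can switch to Abstain (1 → 6). Not NE.
(Delay, No): Faction A can switch to Amend (8 → 12). Not NE.
(Delay, Abstain): Faction B can switch to Amend (4 → 8). Not NE.
(The remaining 1 profile has a profitable deviation by the same check.)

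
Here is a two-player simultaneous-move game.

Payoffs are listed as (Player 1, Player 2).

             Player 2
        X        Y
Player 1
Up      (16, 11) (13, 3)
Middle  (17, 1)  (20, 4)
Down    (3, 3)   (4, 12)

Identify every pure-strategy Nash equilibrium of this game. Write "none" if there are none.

Player 1 against X: payoffs 16, 17, 3 → best response Middle.
Player 1 against Y: payoffs 13, 20, 4 → best response Middle.
Player 2 against Up: payoffs 11, 3 → best response X.
Player 2 against Middle: payoffs 1, 4 → best response Y.
Player 2 against Down: payoffs 3, 12 → best response Y.
Mutual best responses: (Middle, Y).

The unique pure-strategy Nash equilibrium is (Middle, Y).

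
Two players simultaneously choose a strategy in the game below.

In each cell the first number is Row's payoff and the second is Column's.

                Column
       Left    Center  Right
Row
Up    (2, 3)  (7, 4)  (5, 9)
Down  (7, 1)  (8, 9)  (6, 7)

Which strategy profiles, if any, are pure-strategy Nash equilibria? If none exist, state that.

(Up, Left): Row can switch to Down (2 → 7). Not NE.
(Up, Center): Row can switch to Down (7 → 8). Not NE.
(Up, Right): Row can switch to Down (5 → 6). Not NE.
(Down, Left): Column can switch to Center (1 → 9). Not NE.
(Down, Center): Row gets 8, best alternative 7; Column gets 9, best alternative 7. No profitable deviation — NE.
(Down, Right): Column can switch to Center (7 → 9). Not NE.

The unique pure-strategy Nash equilibrium is (Down, Center).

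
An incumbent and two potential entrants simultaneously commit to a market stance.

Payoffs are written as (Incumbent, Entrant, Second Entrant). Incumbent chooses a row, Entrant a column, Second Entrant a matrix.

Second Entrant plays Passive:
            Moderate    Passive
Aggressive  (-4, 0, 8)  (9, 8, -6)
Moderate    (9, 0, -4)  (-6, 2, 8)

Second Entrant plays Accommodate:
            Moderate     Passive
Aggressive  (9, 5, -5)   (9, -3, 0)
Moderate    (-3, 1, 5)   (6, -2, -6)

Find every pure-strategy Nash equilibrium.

For each strategy profile, look for a profitable unilateral deviation.
(Aggressive, Moderate, Passive): Incumbent can switch to Moderate (-4 → 9). Not NE.
(Aggressive, Moderate, Accommodate): Second Entrant can switch to Passive (-5 → 8). Not NE.
(Aggressive, Passive, Passive): Second Entrant can switch to Accommodate (-6 → 0). Not NE.
(Aggressive, Passive, Accommodate): Entrant can switch to Moderate (-3 → 5). Not NE.
(Moderate, Moderate, Passive): Entrant can switch to Passive (0 → 2). Not NE.
(Moderate, Moderate, Accommodate): Incumbent can switch to Aggressive (-3 → 9). Not NE.
(Moderate, Passive, Passive): Incumbent can switch to Aggressive (-6 → 9). Not NE.
(Moderate, Passive, Accommodate): Incumbent can switch to Aggressive (6 → 9). Not NE.

none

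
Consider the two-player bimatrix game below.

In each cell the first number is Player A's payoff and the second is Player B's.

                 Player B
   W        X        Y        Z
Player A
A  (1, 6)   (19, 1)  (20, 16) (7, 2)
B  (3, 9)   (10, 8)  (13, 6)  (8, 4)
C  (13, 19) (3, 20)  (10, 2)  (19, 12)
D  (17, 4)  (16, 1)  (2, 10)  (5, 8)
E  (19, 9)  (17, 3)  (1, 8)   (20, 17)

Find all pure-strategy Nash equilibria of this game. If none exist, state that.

Player A against W: payoffs 1, 3, 13, 17, 19 → best response E.
Player A against X: payoffs 19, 10, 3, 16, 17 → best response A.
Player A against Y: payoffs 20, 13, 10, 2, 1 → best response A.
Player A against Z: payoffs 7, 8, 19, 5, 20 → best response E.
Player B against A: payoffs 6, 1, 16, 2 → best response Y.
Player B against B: payoffs 9, 8, 6, 4 → best response W.
Player B against C: payoffs 19, 20, 2, 12 → best response X.
Player B against D: payoffs 4, 1, 10, 8 → best response Y.
Player B against E: payoffs 9, 3, 8, 17 → best response Z.
Mutual best responses: (A, Y); (E, Z).

The pure Nash equilibria are (A, Y); (E, Z).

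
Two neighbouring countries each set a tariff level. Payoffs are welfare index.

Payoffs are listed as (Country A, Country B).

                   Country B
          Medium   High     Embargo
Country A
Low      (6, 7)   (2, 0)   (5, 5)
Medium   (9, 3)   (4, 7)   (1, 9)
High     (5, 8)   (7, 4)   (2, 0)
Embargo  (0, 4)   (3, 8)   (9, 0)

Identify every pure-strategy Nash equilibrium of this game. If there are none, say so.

(Low, Medium): Country A can switch to Medium (6 → 9). Not NE.
(Low, High): Country A can switch to Medium (2 → 4). Not NE.
(Low, Embargo): Country A can switch to Embargo (5 → 9). Not NE.
(Medium, Medium): Country B can switch to High (3 → 7). Not NE.
(Medium, High): Country A can switch to High (4 → 7). Not NE.
(Medium, Embargo): Country A can switch to Low (1 → 5). Not NE.
(The remaining 6 profiles each have a profitable deviation by the same check.)

none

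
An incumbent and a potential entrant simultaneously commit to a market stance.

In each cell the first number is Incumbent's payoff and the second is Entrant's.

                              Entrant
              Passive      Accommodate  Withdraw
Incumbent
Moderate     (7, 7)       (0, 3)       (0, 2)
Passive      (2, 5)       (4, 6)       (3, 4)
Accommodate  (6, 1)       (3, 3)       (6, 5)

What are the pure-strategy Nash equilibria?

Check each profile: it is a Nash equilibrium iff no player can strictly gain by switching unilaterally.
(Moderate, Passive): Incumbent gets 7, best alternative 6; Entrant gets 7, best alternative 3. No profitable deviation — NE.
(Moderate, Accommodate): Incumbent can switch to Passive (0 → 4). Not NE.
(Moderate, Withdraw): Incumbent can switch to Passive (0 → 3). Not NE.
(Passive, Passive): Incumbent can switch to Moderate (2 → 7). Not NE.
(Passive, Accommodate): Incumbent gets 4, best alternative 3; Entrant gets 6, best alternative 5. No profitable deviation — NE.
(Passive, Withdraw): Incumbent can switch to Accommodate (3 → 6). Not NE.
(Accommodate, Passive): Incumbent can switch to Moderate (6 → 7). Not NE.
(Accommodate, Accommodate): Incumbent can switch to Passive (3 → 4). Not NE.
(Accommodate, Withdraw): Incumbent gets 6, best alternative 3; Entrant gets 5, best alternative 3. No profitable deviation — NE.

(Moderate, Passive); (Passive, Accommodate); (Accommodate, Withdraw)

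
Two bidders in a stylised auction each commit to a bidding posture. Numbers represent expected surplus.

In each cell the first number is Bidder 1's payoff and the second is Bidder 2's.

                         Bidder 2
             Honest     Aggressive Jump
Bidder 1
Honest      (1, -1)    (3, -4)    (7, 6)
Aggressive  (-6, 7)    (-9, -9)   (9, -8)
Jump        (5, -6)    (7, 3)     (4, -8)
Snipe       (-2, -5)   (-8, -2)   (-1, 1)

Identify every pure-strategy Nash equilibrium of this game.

(Jump, Aggressive)

Mark each player's best response to every combination of opponents' strategies; a profile where every player is best-responding is a pure Nash equilibrium.
Bidder 1 against Honest: payoffs 1, -6, 5, -2 → best response Jump.
Bidder 1 against Aggressive: payoffs 3, -9, 7, -8 → best response Jump.
Bidder 1 against Jump: payoffs 7, 9, 4, -1 → best response Aggressive.
Bidder 2 against Honest: payoffs -1, -4, 6 → best response Jump.
Bidder 2 against Aggressive: payoffs 7, -9, -8 → best response Honest.
Bidder 2 against Jump: payoffs -6, 3, -8 → best response Aggressive.
Bidder 2 against Snipe: payoffs -5, -2, 1 → best response Jump.
Mutual best responses: (Jump, Aggressive).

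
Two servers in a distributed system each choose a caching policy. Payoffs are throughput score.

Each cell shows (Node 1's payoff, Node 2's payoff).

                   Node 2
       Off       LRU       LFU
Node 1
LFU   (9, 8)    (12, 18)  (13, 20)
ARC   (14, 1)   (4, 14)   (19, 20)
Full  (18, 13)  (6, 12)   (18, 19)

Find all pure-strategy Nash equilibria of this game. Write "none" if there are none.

The unique pure-strategy Nash equilibrium is (ARC, LFU).

Node 1 against Off: payoffs 9, 14, 18 → best response Full.
Node 1 against LRU: payoffs 12, 4, 6 → best response LFU.
Node 1 against LFU: payoffs 13, 19, 18 → best response ARC.
Node 2 against LFU: payoffs 8, 18, 20 → best response LFU.
Node 2 against ARC: payoffs 1, 14, 20 → best response LFU.
Node 2 against Full: payoffs 13, 12, 19 → best response LFU.
Mutual best responses: (ARC, LFU).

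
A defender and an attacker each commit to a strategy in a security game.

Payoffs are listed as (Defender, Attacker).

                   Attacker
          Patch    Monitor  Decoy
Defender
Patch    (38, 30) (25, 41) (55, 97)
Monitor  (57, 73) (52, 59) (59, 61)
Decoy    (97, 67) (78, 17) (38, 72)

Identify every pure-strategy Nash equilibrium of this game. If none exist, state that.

(Patch, Patch): Defender can switch to Monitor (38 → 57). Not NE.
(Patch, Monitor): Defender can switch to Monitor (25 → 52). Not NE.
(Patch, Decoy): Defender can switch to Monitor (55 → 59). Not NE.
(Monitor, Patch): Defender can switch to Decoy (57 → 97). Not NE.
(Monitor, Monitor): Defender can switch to Decoy (52 → 78). Not NE.
(Monitor, Decoy): Attacker can switch to Patch (61 → 73). Not NE.
(Decoy, Patch): Attacker can switch to Decoy (67 → 72). Not NE.
(Decoy, Monitor): Attacker can switch to Patch (17 → 67). Not NE.
(The remaining 1 profile has a profitable deviation by the same check.)

This game has no pure Nash equilibrium.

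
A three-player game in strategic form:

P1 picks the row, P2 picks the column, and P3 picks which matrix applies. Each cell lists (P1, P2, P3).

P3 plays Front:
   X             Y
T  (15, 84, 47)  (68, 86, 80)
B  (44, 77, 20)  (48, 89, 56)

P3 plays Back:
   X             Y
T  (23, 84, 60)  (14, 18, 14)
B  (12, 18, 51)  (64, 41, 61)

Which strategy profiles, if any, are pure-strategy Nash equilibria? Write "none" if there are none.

(T, X, Back) and (T, Y, Front) and (B, Y, Back)

P1 against (X, Front): payoffs 15, 44 → best response B.
P1 against (X, Back): payoffs 23, 12 → best response T.
P1 against (Y, Front): payoffs 68, 48 → best response T.
P1 against (Y, Back): payoffs 14, 64 → best response B.
P2 against (T, Front): payoffs 84, 86 → best response Y.
P2 against (T, Back): payoffs 84, 18 → best response X.
P2 against (B, Front): payoffs 77, 89 → best response Y.
P2 against (B, Back): payoffs 18, 41 → best response Y.
P3 against (T, X): payoffs 47, 60 → best response Back.
P3 against (T, Y): payoffs 80, 14 → best response Front.
P3 against (B, X): payoffs 20, 51 → best response Back.
P3 against (B, Y): payoffs 56, 61 → best response Back.
Mutual best responses: (T, X, Back); (T, Y, Front); (B, Y, Back).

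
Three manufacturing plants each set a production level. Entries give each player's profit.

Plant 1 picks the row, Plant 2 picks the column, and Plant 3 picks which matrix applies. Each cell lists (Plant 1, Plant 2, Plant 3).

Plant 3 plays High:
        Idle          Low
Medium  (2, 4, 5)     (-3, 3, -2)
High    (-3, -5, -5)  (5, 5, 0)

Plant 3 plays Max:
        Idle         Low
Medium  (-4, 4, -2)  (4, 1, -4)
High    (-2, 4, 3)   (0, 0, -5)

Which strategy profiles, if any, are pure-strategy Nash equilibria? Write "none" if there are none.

(Medium, Idle, High) and (High, Idle, Max) and (High, Low, High)

(Medium, Idle, High): Plant 1 gets 2, best alternative -3; Plant 2 gets 4, best alternative 3; Plant 3 gets 5, best alternative -2. No profitable deviation — NE.
(Medium, Idle, Max): Plant 1 can switch to High (-4 → -2). Not NE.
(Medium, Low, High): Plant 1 can switch to High (-3 → 5). Not NE.
(Medium, Low, Max): Plant 2 can switch to Idle (1 → 4). Not NE.
(High, Idle, High): Plant 1 can switch to Medium (-3 → 2). Not NE.
(High, Idle, Max): Plant 1 gets -2, best alternative -4; Plant 2 gets 4, best alternative 0; Plant 3 gets 3, best alternative -5. No profitable deviation — NE.
(High, Low, High): Plant 1 gets 5, best alternative -3; Plant 2 gets 5, best alternative -5; Plant 3 gets 0, best alternative -5. No profitable deviation — NE.
(High, Low, Max): Plant 1 can switch to Medium (0 → 4). Not NE.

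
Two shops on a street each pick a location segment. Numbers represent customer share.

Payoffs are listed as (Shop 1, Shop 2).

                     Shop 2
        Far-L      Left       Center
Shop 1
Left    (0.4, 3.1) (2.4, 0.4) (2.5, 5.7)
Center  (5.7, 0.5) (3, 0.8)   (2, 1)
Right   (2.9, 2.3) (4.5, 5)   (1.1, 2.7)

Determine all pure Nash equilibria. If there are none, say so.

Shop 1 against Far-L: payoffs 0.4, 5.7, 2.9 → best response Center.
Shop 1 against Left: payoffs 2.4, 3, 4.5 → best response Right.
Shop 1 against Center: payoffs 2.5, 2, 1.1 → best response Left.
Shop 2 against Left: payoffs 3.1, 0.4, 5.7 → best response Center.
Shop 2 against Center: payoffs 0.5, 0.8, 1 → best response Center.
Shop 2 against Right: payoffs 2.3, 5, 2.7 → best response Left.
Mutual best responses: (Left, Center); (Right, Left).

The pure Nash equilibria are (Left, Center); (Right, Left).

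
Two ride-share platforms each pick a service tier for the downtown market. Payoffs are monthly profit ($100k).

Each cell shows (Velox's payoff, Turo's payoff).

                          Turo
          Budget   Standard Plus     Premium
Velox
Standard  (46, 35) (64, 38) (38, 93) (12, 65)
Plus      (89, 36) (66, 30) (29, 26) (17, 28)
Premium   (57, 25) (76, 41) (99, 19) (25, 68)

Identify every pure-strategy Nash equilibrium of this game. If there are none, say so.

For each player, find the best response to each opponent profile; mutual best responses are the pure NE.
Velox against Budget: payoffs 46, 89, 57 → best response Plus.
Velox against Standard: payoffs 64, 66, 76 → best response Premium.
Velox against Plus: payoffs 38, 29, 99 → best response Premium.
Velox against Premium: payoffs 12, 17, 25 → best response Premium.
Turo against Standard: payoffs 35, 38, 93, 65 → best response Plus.
Turo against Plus: payoffs 36, 30, 26, 28 → best response Budget.
Turo against Premium: payoffs 25, 41, 19, 68 → best response Premium.
Mutual best responses: (Plus, Budget); (Premium, Premium).

(Plus, Budget); (Premium, Premium)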